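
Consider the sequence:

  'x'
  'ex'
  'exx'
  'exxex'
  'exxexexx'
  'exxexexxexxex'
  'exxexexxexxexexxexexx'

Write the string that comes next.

Each term (from the third on) is the previous term followed by the one before it: term 3 = ex·x = exx.
Continuing: exxexexxexxexexxexexx · exxexexxexxex gives term 8.

exxexexxexxexexxexexxexxexexxexxex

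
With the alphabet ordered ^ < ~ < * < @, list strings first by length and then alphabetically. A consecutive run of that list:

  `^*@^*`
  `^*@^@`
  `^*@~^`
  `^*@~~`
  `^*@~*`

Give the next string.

^*@~@

The successor of ^*@~* increments the rightmost position that isn't already @ and resets every position after it to ^.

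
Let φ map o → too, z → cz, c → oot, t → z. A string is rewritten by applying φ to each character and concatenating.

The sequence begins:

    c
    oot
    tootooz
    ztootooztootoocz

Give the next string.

czztootooztootooczztootooztootooootcz

Applying the rule to each of the 16 symbols of ztootooztootoocz gives the pieces cz z too too z too too cz z too too z too too oot cz, which concatenate to the answer.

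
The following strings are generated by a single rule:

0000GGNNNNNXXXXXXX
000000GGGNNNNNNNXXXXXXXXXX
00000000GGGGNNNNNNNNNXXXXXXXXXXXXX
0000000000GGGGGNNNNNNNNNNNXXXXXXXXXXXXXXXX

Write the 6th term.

00000000000000GGGGGGGNNNNNNNNNNNNNNNXXXXXXXXXXXXXXXXXXXXXX

The n-th term is 2n 0's then n G's then 2n+1 N's then 3n+1 X's, where the shown terms are n = 2, 3, 4, 5.
For term 6, n = 7, so the run lengths are 14, 7, 15, 22.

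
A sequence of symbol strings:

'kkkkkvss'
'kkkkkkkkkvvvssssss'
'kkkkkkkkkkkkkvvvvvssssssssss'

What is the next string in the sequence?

Reading off run lengths: k runs 5, 9, 13; v runs 1, 3, 5; s runs 2, 6, 10 — each is linear in n (n = 1, 2, …).
Setting n = 4 gives 17, 7, 14 characters in each block.

kkkkkkkkkkkkkkkkkvvvvvvvssssssssssssss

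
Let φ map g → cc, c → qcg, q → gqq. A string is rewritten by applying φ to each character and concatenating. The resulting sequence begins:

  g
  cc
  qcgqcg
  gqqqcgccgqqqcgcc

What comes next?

ccgqqgqqgqqqcgccqcgqcgccgqqgqqgqqqcgccqcgqcg

φ(gqqqcgccgqqqcgcc) expands symbol-by-symbol to cc gqq gqq gqq qcg cc qcg qcg cc gqq gqq gqq qcg cc qcg qcg; joining the 16 pieces gives the next term.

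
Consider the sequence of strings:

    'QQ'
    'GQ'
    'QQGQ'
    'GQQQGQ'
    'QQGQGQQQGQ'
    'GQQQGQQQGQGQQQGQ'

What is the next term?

From term 3 onward, concatenate the second-to-last term with the last: QQ·GQ = QQGQ, GQ·QQGQ = GQQQGQ, …
Continuing: QQGQGQQQGQ · GQQQGQQQGQGQQQGQ gives term 7.

QQGQGQQQGQGQQQGQQQGQGQQQGQ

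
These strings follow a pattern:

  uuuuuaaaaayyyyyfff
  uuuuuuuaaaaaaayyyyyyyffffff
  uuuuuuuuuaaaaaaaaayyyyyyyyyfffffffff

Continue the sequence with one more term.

Each string has the form u^{2n+3} a^{2n+3} y^{2n+3} f^{3n} (n = 1, 2, …).
Setting n = 4 gives 11, 11, 11, 12 characters in each block.

uuuuuuuuuuuaaaaaaaaaaayyyyyyyyyyyffffffffffff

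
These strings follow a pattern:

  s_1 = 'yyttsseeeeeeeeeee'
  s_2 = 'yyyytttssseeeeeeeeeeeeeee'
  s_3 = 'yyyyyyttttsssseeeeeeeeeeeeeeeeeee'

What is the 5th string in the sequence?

yyyyyyyyyyttttttsssssseeeeeeeeeeeeeeeeeeeeeeeeeee

The n-th term is 2n-2 y's then n t's then n s's then 4n+3 e's, where the shown terms are n = 2, 3, 4.
For term 5, n = 6, so the run lengths are 10, 6, 6, 27.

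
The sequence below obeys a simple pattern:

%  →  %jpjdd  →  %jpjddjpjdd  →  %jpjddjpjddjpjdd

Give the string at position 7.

The strings grow by a fixed suffix jpjdd each time.
From %jpjddjpjddjpjdd, 3 further steps: %jpjddjpjddjpjdd → %jpjddjpjddjpjddjpjdd → %jpjddjpjddjpjddjpjddjpjdd → (answer).

%jpjddjpjddjpjddjpjddjpjddjpjdd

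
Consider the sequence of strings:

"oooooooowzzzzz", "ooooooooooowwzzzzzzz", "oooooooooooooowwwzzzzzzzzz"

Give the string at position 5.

oooooooooooooooooooowwwwwzzzzzzzzzzzzz

The n-th term is 3n+2 o's then n-1 w's then 2n+1 z's, where the shown terms are n = 2, 3, 4.
For term 5, n = 6, so the run lengths are 20, 5, 13.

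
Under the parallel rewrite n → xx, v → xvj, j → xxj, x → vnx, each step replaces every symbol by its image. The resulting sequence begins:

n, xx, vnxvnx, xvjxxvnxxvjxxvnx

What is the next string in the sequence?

vnxxvjxxjvnxvnxxvjxxvnxvnxxvjxxjvnxvnxxvjxxvnx

Applying the rule to each of the 16 symbols of xvjxxvnxxvjxxvnx gives the pieces vnx xvj xxj vnx vnx xvj xx vnx vnx xvj xxj vnx vnx xvj xx vnx, which concatenate to the answer.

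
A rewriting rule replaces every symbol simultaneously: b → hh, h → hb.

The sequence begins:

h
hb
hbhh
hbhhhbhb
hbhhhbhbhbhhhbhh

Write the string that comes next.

hbhhhbhbhbhhhbhhhbhhhbhbhbhhhbhb

Applying the rule to each of the 16 symbols of hbhhhbhbhbhhhbhh gives the pieces hb hh hb hb hb hh hb hh hb hh hb hb hb hh hb hb, which concatenate to the answer.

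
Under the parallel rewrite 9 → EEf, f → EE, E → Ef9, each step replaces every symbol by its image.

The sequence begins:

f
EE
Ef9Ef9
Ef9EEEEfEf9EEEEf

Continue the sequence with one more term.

Replace each of the 16 characters of Ef9EEEEfEf9EEEEf in place — Ef9 EE EEf Ef9 Ef9 Ef9 Ef9 EE Ef9 EE EEf Ef9 Ef9 Ef9 Ef9 EE — and concatenate.

Ef9EEEEfEf9Ef9Ef9Ef9EEEf9EEEEfEf9Ef9Ef9Ef9EE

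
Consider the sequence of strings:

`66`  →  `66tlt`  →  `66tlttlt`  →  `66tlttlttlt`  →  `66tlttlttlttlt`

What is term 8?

66tlttlttlttlttlttlttlt

The strings grow by a fixed suffix tlt each time.
From 66tlttlttlttlt, 3 further steps: 66tlttlttlttlt → 66tlttlttlttlttlt → 66tlttlttlttlttlttlt → (answer).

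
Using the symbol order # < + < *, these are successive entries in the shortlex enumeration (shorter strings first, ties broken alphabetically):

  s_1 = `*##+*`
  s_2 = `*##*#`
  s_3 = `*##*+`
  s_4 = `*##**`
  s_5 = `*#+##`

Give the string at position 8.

*#++#

Continuing the enumeration 3 steps past *#+##: *#+## → *#+#+ → *#+#* → (answer).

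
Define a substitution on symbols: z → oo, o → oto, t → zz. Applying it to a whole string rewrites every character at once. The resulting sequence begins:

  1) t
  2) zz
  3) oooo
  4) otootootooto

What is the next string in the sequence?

Apply φ to otootootooto symbol by symbol: o→oto, t→zz, o→oto, o→oto, t→zz, o→oto, o→oto, t→zz, o→oto, o→oto, t→zz, o→oto; joined: oto zz oto oto zz oto oto zz oto oto zz oto.

otozzotootozzotootozzotootozzoto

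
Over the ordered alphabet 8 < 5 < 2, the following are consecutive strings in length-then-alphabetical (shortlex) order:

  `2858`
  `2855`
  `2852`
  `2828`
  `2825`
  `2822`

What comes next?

2588

Treat 2822 as a base-3 numeral over the given alphabet and add one, carrying through any trailing 2's.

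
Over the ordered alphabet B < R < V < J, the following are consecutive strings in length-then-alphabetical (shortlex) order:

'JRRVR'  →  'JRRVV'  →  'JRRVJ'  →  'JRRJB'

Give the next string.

Treat JRRJB as a base-4 numeral over the given alphabet and add one, carrying through any trailing J's.

JRRJR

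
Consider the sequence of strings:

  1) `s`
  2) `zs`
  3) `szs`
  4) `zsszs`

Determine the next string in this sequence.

szszsszs

Each term (from the third on) is the two preceding terms concatenated in order: term 3 = s·zs = szs.
Continuing: szs · zsszs gives term 5.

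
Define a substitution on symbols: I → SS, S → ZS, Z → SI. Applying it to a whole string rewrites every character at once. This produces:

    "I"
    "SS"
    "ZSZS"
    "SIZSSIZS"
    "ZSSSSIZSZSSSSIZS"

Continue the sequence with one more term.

SIZSZSZSZSSSSIZSSIZSZSZSZSSSSIZS

Applying the rule to each of the 16 symbols of ZSSSSIZSZSSSSIZS gives the pieces SI ZS ZS ZS ZS SS SI ZS SI ZS ZS ZS ZS SS SI ZS, which concatenate to the answer.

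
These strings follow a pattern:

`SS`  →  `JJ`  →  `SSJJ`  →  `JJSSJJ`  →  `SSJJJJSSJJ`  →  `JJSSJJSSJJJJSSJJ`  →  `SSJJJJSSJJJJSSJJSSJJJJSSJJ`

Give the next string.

This is a Fibonacci-style word recurrence s(k) = s(k−2)·s(k−1): e.g. SS·JJ = SSJJ.
Continuing: JJSSJJSSJJJJSSJJ · SSJJJJSSJJJJSSJJSSJJJJSSJJ gives term 8.

JJSSJJSSJJJJSSJJSSJJJJSSJJJJSSJJSSJJJJSSJJ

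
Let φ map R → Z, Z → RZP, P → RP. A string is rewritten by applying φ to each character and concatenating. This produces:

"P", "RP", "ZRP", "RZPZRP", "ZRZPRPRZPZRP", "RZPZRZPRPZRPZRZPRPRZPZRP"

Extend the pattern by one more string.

Rewriting the 24 symbols of RZPZRZPRPZRPZRZPRPRZPZRP one by one yields Z RZP RP RZP Z RZP RP Z RP RZP Z RP RZP Z RZP RP Z RP Z RZP RP RZP Z RP; concatenated:

ZRZPRPRZPZRZPRPZRPRZPZRPRZPZRZPRPZRPZRZPRPRZPZRP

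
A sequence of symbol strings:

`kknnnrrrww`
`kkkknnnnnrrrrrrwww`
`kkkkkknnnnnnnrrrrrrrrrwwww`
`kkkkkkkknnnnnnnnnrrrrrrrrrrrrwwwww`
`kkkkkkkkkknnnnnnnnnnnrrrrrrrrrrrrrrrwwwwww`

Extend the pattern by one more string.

kkkkkkkkkkkknnnnnnnnnnnnnrrrrrrrrrrrrrrrrrrwwwwwww

Reading off run lengths: k runs 2, 4, 6, 8, 10; n runs 3, 5, 7, 9, 11; r runs 3, 6, 9, 12, 15; w runs 2, 3, 4, 5, 6 — each is linear in n (n = 1, 2, …).
Setting n = 6 gives 12, 13, 18, 7 characters in each block.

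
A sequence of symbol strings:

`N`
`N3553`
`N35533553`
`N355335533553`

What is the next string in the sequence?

Every step adds 3553 to the end: s(k+1) = s(k)·3553.
One more step from N355335533553 gives the answer.

N3553355335533553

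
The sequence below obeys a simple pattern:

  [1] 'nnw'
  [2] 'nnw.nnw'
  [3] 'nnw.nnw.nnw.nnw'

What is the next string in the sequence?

Every step duplicates the string with '.' between the halves.
Doubling nnw.nnw.nnw.nnw with '.' between the halves:

nnw.nnw.nnw.nnw.nnw.nnw.nnw.nnw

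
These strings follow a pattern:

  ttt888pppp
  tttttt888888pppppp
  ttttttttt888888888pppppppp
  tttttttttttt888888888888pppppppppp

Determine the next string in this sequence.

ttttttttttttttt888888888888888pppppppppppp

Reading off run lengths: t runs 3, 6, 9, 12; 8 runs 3, 6, 9, 12; p runs 4, 6, 8, 10 — each is linear in n (n = 1, 2, …).
For the next term, n = 5, so the run lengths are 15, 15, 12.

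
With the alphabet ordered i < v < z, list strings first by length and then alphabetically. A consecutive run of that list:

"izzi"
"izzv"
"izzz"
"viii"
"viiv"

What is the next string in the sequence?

viiz

Find the rightmost character of viiv below z, bump it to the next letter, and reset everything to its right to i.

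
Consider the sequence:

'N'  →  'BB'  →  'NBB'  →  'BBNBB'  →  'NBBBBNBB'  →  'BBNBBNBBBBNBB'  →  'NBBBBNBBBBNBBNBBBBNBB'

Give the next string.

Each term (from the third on) is the two preceding terms concatenated in order: term 3 = N·BB = NBB.
So term 8 is BBNBBNBBBBNBB·NBBBBNBBBBNBBNBBBBNBB.

BBNBBNBBBBNBBNBBBBNBBBBNBBNBBBBNBB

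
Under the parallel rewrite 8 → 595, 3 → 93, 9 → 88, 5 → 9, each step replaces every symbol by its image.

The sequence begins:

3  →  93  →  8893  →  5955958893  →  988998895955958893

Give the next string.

φ(988998895955958893) expands symbol-by-symbol to 88 595 595 88 88 595 595 88 9 88 9 9 88 9 595 595 88 93; joining the 18 pieces gives the next term.

88595595888859559588988998895955958893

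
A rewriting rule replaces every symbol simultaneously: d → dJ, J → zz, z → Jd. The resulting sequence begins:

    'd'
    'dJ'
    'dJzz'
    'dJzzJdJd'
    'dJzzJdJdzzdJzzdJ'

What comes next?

Rewriting the 16 symbols of dJzzJdJdzzdJzzdJ one by one yields dJ zz Jd Jd zz dJ zz dJ Jd Jd dJ zz Jd Jd dJ zz; concatenated:

dJzzJdJdzzdJzzdJJdJddJzzJdJddJzz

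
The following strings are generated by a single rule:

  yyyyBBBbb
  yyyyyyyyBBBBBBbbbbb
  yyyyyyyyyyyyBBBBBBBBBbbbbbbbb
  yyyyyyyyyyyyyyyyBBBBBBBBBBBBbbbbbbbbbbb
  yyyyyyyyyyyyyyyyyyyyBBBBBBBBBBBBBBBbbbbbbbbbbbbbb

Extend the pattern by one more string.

Term n consists of 4n y's, followed by 3n B's, followed by 3n-1 b's (n = 1, 2, …).
For the next term, n = 6, so the run lengths are 24, 18, 17.

yyyyyyyyyyyyyyyyyyyyyyyyBBBBBBBBBBBBBBBBBBbbbbbbbbbbbbbbbbb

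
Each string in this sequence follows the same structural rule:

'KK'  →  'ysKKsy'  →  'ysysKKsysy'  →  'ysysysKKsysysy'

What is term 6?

Each term wraps the previous one in ys on the left and sy on the right.
From ysysysKKsysysy, 2 further steps: ysysysKKsysysy → ysysysysKKsysysysy → (answer).

ysysysysysKKsysysysysy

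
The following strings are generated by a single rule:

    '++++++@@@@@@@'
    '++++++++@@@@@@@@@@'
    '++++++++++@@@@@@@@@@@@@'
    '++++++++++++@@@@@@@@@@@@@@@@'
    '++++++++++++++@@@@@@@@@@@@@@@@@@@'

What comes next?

Reading off run lengths: + runs 6, 8, 10, 12, 14; @ runs 7, 10, 13, 16, 19 — each is linear in n, where the shown terms are n = 2, 3, 4, 5, 6.
For the next term, n = 7, so the run lengths are 16, 22.

++++++++++++++++@@@@@@@@@@@@@@@@@@@@@@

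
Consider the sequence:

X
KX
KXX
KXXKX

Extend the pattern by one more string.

KXXKXKXX

From term 3 onward, concatenate the last term with the second-to-last: KX·X = KXX, KXX·KX = KXXKX, …
So term 5 is KXXKX·KXX.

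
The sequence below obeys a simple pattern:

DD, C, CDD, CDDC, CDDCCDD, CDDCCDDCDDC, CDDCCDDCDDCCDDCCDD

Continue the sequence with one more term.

This is a Fibonacci-style word recurrence s(k) = s(k−1)·s(k−2): e.g. C·DD = CDD.
So term 8 is CDDCCDDCDDCCDDCCDD·CDDCCDDCDDC.

CDDCCDDCDDCCDDCCDDCDDCCDDCDDC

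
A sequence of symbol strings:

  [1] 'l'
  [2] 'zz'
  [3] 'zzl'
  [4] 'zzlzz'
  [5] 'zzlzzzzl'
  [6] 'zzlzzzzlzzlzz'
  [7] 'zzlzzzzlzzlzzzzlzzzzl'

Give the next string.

zzlzzzzlzzlzzzzlzzzzlzzlzzzzlzzlzz

Each term (from the third on) is the previous term followed by the one before it: term 3 = zz·l = zzl.
The next term joins zzlzzzzlzzlzzzzlzzzzl and zzlzzzzlzzlzz.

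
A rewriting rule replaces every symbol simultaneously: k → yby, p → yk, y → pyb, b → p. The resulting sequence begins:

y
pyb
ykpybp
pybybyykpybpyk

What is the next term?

ykpybppybppybpybybyykpybpykpybyby

Applying the rule to each of the 14 symbols of pybybyykpybpyk gives the pieces yk pyb p pyb p pyb pyb yby yk pyb p yk pyb yby, which concatenate to the answer.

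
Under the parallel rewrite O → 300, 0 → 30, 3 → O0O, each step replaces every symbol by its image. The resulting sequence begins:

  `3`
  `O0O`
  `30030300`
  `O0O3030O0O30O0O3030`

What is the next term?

30030300O0O30O0O3030030300O0O3030030300O0O30O0O30

Replace each of the 19 characters of O0O3030O0O30O0O3030 in place — 300 30 300 O0O 30 O0O 30 300 30 300 O0O 30 300 30 300 O0O 30 O0O 30 — and concatenate.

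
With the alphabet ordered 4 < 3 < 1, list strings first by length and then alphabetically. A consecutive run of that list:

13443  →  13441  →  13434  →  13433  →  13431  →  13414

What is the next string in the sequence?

13413

Treat 13414 as a base-3 numeral over the given alphabet and add one, carrying through any trailing 1's.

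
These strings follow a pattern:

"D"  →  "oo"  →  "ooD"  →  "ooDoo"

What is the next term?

ooDooooD

From term 3 onward, concatenate the last term with the second-to-last: oo·D = ooD, ooD·oo = ooDoo, …
So term 5 is ooDoo·ooD.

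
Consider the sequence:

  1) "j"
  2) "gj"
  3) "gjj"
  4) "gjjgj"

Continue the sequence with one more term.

Each term (from the third on) is the previous term followed by the one before it: term 3 = gj·j = gjj.
Continuing: gjjgj · gjj gives term 5.

gjjgjgjj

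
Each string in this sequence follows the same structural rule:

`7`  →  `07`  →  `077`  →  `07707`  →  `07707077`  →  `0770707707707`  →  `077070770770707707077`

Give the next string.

From term 3 onward, concatenate the last term with the second-to-last: 07·7 = 077, 077·07 = 07707, …
So term 8 is 077070770770707707077·0770707707707.

0770707707707077070770770707707707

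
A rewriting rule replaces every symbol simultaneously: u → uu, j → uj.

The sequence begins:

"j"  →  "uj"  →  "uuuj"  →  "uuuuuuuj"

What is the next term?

uuuuuuuuuuuuuuuj

Rewriting each symbol of uuuuuuuj: u→uu, u→uu, u→uu, u→uu, u→uu, u→uu, u→uu, j→uj, which concatenates to uu uu uu uu uu uu uu uj.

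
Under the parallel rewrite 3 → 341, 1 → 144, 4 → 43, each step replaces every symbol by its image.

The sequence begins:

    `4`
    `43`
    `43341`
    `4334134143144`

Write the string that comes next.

Applying the rule to each of the 13 symbols of 4334134143144 gives the pieces 43 341 341 43 144 341 43 144 43 341 144 43 43, which concatenate to the answer.

433413414314434143144433411444343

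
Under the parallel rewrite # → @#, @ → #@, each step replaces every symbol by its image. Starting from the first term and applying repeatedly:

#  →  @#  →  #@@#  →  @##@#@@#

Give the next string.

Expanding @##@#@@#: @→#@, #→@#, #→@#, @→#@, #→@#, @→#@, @→#@, #→@#. Concatenated: #@ @# @# #@ @# #@ #@ @#.

#@@#@##@@##@#@@#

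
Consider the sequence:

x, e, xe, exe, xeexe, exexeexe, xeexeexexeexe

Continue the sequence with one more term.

From term 3 onward, concatenate the second-to-last term with the last: x·e = xe, e·xe = exe, …
Continuing: exexeexe · xeexeexexeexe gives term 8.

exexeexexeexeexexeexe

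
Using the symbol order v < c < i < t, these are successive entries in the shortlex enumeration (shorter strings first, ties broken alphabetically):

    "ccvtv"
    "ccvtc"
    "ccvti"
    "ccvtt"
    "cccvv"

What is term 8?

cccvt

Continuing the enumeration 3 steps past cccvv: cccvv → cccvc → cccvi → (answer).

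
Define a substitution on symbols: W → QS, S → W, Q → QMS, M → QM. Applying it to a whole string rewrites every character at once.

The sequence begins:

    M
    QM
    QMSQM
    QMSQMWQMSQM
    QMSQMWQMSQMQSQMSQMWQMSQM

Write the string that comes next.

Rewriting the 24 symbols of QMSQMWQMSQMQSQMSQMWQMSQM one by one yields QMS QM W QMS QM QS QMS QM W QMS QM QMS W QMS QM W QMS QM QS QMS QM W QMS QM; concatenated:

QMSQMWQMSQMQSQMSQMWQMSQMQMSWQMSQMWQMSQMQSQMSQMWQMSQM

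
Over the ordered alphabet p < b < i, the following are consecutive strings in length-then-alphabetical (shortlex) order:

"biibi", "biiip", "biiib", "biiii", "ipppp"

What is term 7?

ipppi

Stepping forward 2 times from ipppp: ipppp → ipppb, then the target.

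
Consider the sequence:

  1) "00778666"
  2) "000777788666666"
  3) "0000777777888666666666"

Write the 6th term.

0000000777777777777888888666666666666666666

The n-th term is n+1 0's then 2n 7's then n 8's then 3n 6's (n = 1, 2, …).
At n = 6 the blocks have lengths 7, 12, 6, 18.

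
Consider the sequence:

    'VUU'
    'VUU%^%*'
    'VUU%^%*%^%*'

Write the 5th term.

Every step adds %^%* to the end: s(k+1) = s(k)·%^%*.
From VUU%^%*%^%*, 2 further steps: VUU%^%*%^%* → VUU%^%*%^%*%^%* → (answer).

VUU%^%*%^%*%^%*%^%*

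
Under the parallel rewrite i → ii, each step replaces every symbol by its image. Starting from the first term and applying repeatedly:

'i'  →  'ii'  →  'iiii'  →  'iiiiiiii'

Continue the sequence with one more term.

iiiiiiiiiiiiiiii

Apply φ to iiiiiiii symbol by symbol: i→ii, i→ii, i→ii, i→ii, i→ii, i→ii, i→ii, i→ii; joined: ii ii ii ii ii ii ii ii.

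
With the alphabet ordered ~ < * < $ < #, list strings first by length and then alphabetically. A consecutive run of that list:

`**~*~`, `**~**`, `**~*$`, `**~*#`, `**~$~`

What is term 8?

**~$#

Stepping forward 3 times from **~$~: **~$~ → **~$* → **~$$, then the target.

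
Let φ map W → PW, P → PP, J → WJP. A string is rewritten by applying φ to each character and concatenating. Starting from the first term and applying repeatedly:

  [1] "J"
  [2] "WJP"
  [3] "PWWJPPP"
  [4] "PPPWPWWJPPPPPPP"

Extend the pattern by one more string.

Rewriting the 15 symbols of PPPWPWWJPPPPPPP one by one yields PP PP PP PW PP PW PW WJP PP PP PP PP PP PP PP; concatenated:

PPPPPPPWPPPWPWWJPPPPPPPPPPPPPPP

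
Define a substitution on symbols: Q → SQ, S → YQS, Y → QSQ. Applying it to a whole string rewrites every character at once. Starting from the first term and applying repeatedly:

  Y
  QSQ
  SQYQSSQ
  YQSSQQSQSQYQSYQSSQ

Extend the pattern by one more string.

QSQSQYQSYQSSQSQYQSSQYQSSQQSQSQYQSQSQSQYQSYQSSQ

Replace each of the 18 characters of YQSSQQSQSQYQSYQSSQ in place — QSQ SQ YQS YQS SQ SQ YQS SQ YQS SQ QSQ SQ YQS QSQ SQ YQS YQS SQ — and concatenate.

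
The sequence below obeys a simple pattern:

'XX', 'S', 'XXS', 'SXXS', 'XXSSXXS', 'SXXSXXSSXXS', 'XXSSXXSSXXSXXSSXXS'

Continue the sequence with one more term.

From term 3 onward, concatenate the second-to-last term with the last: XX·S = XXS, S·XXS = SXXS, …
So term 8 is SXXSXXSSXXS·XXSSXXSSXXSXXSSXXS.

SXXSXXSSXXSXXSSXXSSXXSXXSSXXS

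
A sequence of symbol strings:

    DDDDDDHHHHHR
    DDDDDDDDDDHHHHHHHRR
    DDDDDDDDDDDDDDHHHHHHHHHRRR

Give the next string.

The n-th term is 4n+2 D's then 2n+3 H's then n R's (n = 1, 2, …).
For the next term, n = 4, so the run lengths are 18, 11, 4.

DDDDDDDDDDDDDDDDDDHHHHHHHHHHHRRRR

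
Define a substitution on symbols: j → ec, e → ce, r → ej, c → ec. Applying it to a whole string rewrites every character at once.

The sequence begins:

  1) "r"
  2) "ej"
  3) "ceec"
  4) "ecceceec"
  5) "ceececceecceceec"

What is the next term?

φ(ceececceecceceec) expands symbol-by-symbol to ec ce ce ec ce ec ec ce ce ec ec ce ec ce ce ec; joining the 16 pieces gives the next term.

ecceceecceececceceececceecceceec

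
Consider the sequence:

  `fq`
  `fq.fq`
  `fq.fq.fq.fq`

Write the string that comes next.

fq.fq.fq.fq.fq.fq.fq.fq

Each string is two copies of the previous one joined by '.'.
So the next term is two copies of fq.fq.fq.fq with '.' between the halves.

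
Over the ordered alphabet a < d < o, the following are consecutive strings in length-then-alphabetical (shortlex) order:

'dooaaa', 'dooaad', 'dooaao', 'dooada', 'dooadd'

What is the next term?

dooado

Find the rightmost character of dooadd below o, bump it to the next letter, and reset everything to its right to a.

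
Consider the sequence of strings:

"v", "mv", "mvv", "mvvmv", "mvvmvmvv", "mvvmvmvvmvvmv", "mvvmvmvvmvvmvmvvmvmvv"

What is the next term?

mvvmvmvvmvvmvmvvmvmvvmvvmvmvvmvvmv

Each term (from the third on) is the previous term followed by the one before it: term 3 = mv·v = mvv.
Continuing: mvvmvmvvmvvmvmvvmvmvv · mvvmvmvvmvvmv gives term 8.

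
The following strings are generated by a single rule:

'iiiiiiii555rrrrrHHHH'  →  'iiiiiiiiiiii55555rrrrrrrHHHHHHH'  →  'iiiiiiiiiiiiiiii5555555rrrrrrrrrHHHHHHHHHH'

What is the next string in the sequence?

iiiiiiiiiiiiiiiiiiii555555555rrrrrrrrrrrHHHHHHHHHHHHH

Term n consists of 4n i's, followed by 2n-1 5's, followed by 2n+1 r's, followed by 3n-2 H's, where the shown terms are n = 2, 3, 4.
For the next term, n = 5, so the run lengths are 20, 9, 11, 13.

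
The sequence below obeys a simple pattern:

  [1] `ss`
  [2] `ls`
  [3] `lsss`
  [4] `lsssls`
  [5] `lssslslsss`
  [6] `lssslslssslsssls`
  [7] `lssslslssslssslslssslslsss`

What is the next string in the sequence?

This is a Fibonacci-style word recurrence s(k) = s(k−1)·s(k−2): e.g. ls·ss = lsss.
So term 8 is lssslslssslssslslssslslsss·lssslslssslsssls.

lssslslssslssslslssslslssslssslslssslsssls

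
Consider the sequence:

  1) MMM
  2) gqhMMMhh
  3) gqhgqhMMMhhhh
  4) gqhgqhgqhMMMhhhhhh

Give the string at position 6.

Every step adds gqh to the front and hh to the end of the previous string.
From gqhgqhgqhMMMhhhhhh, 2 further steps: gqhgqhgqhMMMhhhhhh → gqhgqhgqhgqhMMMhhhhhhhh → (answer).

gqhgqhgqhgqhgqhMMMhhhhhhhhhh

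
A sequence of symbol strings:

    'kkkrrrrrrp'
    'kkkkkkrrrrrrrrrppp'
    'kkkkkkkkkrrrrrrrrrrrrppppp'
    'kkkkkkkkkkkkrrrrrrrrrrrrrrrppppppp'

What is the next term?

kkkkkkkkkkkkkkkrrrrrrrrrrrrrrrrrrppppppppp

The n-th term is 3n k's then 3n+3 r's then 2n-1 p's (n = 1, 2, …).
At n = 5 the blocks have lengths 15, 18, 9.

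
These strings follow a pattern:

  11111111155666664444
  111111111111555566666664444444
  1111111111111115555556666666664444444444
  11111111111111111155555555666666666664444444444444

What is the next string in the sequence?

111111111111111111111555555555566666666666664444444444444444

Reading off run lengths: 1 runs 9, 12, 15, 18; 5 runs 2, 4, 6, 8; 6 runs 5, 7, 9, 11; 4 runs 4, 7, 10, 13 — each is linear in n, where the shown terms are n = 2, 3, 4, 5.
At n = 6 the blocks have lengths 21, 10, 13, 16.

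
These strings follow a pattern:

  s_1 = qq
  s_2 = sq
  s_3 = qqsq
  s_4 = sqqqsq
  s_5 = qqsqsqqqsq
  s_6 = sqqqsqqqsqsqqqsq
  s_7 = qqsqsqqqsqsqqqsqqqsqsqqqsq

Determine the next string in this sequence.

Each term (from the third on) is the two preceding terms concatenated in order: term 3 = qq·sq = qqsq.
The next term joins sqqqsqqqsqsqqqsq and qqsqsqqqsqsqqqsqqqsqsqqqsq.

sqqqsqqqsqsqqqsqqqsqsqqqsqsqqqsqqqsqsqqqsq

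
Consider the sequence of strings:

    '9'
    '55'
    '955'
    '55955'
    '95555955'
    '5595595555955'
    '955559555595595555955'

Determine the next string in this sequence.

5595595555955955559555595595555955

From term 3 onward, concatenate the second-to-last term with the last: 9·55 = 955, 55·955 = 55955, …
The next term joins 5595595555955 and 955559555595595555955.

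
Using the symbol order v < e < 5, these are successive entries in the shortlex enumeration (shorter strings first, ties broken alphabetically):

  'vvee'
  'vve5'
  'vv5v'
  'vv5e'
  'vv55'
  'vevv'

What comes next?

Treat vevv as a base-3 numeral over the given alphabet and add one, carrying through any trailing 5's.

veve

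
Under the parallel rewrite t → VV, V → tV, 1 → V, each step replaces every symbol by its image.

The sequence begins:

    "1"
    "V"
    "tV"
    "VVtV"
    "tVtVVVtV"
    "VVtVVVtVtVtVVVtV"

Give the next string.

tVtVVVtVtVtVVVtVVVtVVVtVtVtVVVtV

Applying the rule to each of the 16 symbols of VVtVVVtVtVtVVVtV gives the pieces tV tV VV tV tV tV VV tV VV tV VV tV tV tV VV tV, which concatenate to the answer.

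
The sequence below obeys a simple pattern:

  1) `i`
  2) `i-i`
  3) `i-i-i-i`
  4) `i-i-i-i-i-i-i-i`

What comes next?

Every step duplicates the string with '-' between the halves.
Doubling i-i-i-i-i-i-i-i with '-' between the halves:

i-i-i-i-i-i-i-i-i-i-i-i-i-i-i-i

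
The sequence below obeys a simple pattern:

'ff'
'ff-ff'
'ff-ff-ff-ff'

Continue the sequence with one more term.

ff-ff-ff-ff-ff-ff-ff-ff

s(k+1) = s(k)·-·s(k) — each term doubles the last with '-' between the halves.
So the next term is two copies of ff-ff-ff-ff with '-' between the halves.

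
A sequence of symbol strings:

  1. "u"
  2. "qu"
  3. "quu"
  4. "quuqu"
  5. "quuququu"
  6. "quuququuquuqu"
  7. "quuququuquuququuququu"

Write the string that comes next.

From term 3 onward, concatenate the last term with the second-to-last: qu·u = quu, quu·qu = quuqu, …
Continuing: quuququuquuququuququu · quuququuquuqu gives term 8.

quuququuquuququuququuquuququuquuqu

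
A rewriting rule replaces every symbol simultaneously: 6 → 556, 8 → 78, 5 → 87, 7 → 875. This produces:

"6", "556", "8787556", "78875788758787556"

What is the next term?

Rewriting the 17 symbols of 78875788758787556 one by one yields 875 78 78 875 87 875 78 78 875 87 78 875 78 875 87 87 556; concatenated:

87578788758787578788758778875788758787556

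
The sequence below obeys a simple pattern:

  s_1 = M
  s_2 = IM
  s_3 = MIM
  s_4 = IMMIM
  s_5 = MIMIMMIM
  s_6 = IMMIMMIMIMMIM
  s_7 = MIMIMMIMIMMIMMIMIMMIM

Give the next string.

From term 3 onward, concatenate the second-to-last term with the last: M·IM = MIM, IM·MIM = IMMIM, …
The next term joins IMMIMMIMIMMIM and MIMIMMIMIMMIMMIMIMMIM.

IMMIMMIMIMMIMMIMIMMIMIMMIMMIMIMMIM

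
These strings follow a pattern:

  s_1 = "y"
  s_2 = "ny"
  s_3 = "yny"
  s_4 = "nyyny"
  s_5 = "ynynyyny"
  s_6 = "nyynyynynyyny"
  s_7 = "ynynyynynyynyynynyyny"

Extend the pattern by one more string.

Each term (from the third on) is the two preceding terms concatenated in order: term 3 = y·ny = yny.
So term 8 is nyynyynynyyny·ynynyynynyynyynynyyny.

nyynyynynyynyynynyynynyynyynynyyny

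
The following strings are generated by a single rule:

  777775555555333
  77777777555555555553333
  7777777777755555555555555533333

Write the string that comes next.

Reading off run lengths: 7 runs 5, 8, 11; 5 runs 7, 11, 15; 3 runs 3, 4, 5 — each is linear in n, where the shown terms are n = 2, 3, 4.
Setting n = 5 gives 14, 19, 6 characters in each block.

777777777777775555555555555555555333333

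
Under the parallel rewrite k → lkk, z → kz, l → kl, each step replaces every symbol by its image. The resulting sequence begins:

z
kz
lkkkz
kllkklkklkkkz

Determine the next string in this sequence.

Applying the rule to each of the 13 symbols of kllkklkklkkkz gives the pieces lkk kl kl lkk lkk kl lkk lkk kl lkk lkk lkk kz, which concatenate to the answer.

lkkklkllkklkkkllkklkkkllkklkklkkkz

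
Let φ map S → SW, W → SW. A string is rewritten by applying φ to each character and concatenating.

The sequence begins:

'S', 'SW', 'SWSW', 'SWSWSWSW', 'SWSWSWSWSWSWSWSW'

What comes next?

Rewriting the 16 symbols of SWSWSWSWSWSWSWSW one by one yields SW SW SW SW SW SW SW SW SW SW SW SW SW SW SW SW; concatenated:

SWSWSWSWSWSWSWSWSWSWSWSWSWSWSWSW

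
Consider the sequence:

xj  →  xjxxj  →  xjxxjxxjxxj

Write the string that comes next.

xjxxjxxjxxjxxjxxjxxjxxj

s(k+1) = s(k)·x·s(k) — each term doubles the last with 'x' between the halves.
So the next term is two copies of xjxxjxxjxxj with 'x' between the halves.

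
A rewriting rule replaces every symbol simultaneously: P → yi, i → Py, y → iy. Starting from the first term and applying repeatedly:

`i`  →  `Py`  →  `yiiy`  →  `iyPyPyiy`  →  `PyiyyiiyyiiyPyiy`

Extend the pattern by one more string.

Rewriting the 16 symbols of PyiyyiiyyiiyPyiy one by one yields yi iy Py iy iy Py Py iy iy Py Py iy yi iy Py iy; concatenated:

yiiyPyiyiyPyPyiyiyPyPyiyyiiyPyiy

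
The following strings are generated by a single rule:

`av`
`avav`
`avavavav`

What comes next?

Every step duplicates the string.
One more doubling of avavavav gives the answer.

avavavavavavavav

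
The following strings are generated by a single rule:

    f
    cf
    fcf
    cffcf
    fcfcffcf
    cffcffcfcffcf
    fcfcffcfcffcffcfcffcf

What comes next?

This is a Fibonacci-style word recurrence s(k) = s(k−2)·s(k−1): e.g. f·cf = fcf.
Continuing: cffcffcfcffcf · fcfcffcfcffcffcfcffcf gives term 8.

cffcffcfcffcffcfcffcfcffcffcfcffcf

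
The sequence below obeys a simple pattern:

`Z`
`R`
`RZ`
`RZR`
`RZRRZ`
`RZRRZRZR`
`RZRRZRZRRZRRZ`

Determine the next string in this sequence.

From term 3 onward, concatenate the last term with the second-to-last: R·Z = RZ, RZ·R = RZR, …
Continuing: RZRRZRZRRZRRZ · RZRRZRZR gives term 8.

RZRRZRZRRZRRZRZRRZRZR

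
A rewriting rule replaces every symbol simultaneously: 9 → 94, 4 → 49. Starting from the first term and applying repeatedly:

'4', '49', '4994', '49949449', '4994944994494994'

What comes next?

Rewriting the 16 symbols of 4994944994494994 one by one yields 49 94 94 49 94 49 49 94 94 49 49 94 49 94 94 49; concatenated:

49949449944949949449499449949449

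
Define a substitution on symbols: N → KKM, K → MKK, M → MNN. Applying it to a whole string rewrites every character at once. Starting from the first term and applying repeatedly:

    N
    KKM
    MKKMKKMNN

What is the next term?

MNNMKKMKKMNNMKKMKKMNNKKMKKM

Expanding MKKMKKMNN: M→MNN, K→MKK, K→MKK, M→MNN, K→MKK, K→MKK, M→MNN, N→KKM, N→KKM. Concatenated: MNN MKK MKK MNN MKK MKK MNN KKM KKM.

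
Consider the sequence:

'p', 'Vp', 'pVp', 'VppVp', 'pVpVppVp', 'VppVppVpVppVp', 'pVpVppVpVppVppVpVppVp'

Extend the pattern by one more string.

From term 3 onward, concatenate the second-to-last term with the last: p·Vp = pVp, Vp·pVp = VppVp, …
So term 8 is VppVppVpVppVp·pVpVppVpVppVppVpVppVp.

VppVppVpVppVppVpVppVpVppVppVpVppVp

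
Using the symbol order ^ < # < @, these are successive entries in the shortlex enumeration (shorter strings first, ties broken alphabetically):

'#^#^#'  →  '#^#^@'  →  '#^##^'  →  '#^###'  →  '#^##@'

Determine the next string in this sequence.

#^#@^

The successor of #^##@ increments the rightmost position that isn't already @ and resets every position after it to ^.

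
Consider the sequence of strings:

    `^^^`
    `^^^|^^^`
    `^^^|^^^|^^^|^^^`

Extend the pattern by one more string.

s(k+1) = s(k)·|·s(k) — each term doubles the last with '|' between the halves.
So the next term is two copies of ^^^|^^^|^^^|^^^ with '|' between the halves.

^^^|^^^|^^^|^^^|^^^|^^^|^^^|^^^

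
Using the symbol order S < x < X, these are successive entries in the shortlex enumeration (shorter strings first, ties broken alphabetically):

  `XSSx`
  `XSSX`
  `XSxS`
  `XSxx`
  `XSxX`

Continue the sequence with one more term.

XSXS

Treat XSxX as a base-3 numeral over the given alphabet and add one, carrying through any trailing X's.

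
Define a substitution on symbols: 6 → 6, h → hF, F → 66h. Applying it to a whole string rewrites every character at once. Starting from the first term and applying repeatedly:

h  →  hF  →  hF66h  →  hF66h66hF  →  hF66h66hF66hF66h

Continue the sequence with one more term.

Rewriting the 16 symbols of hF66h66hF66hF66h one by one yields hF 66h 6 6 hF 6 6 hF 66h 6 6 hF 66h 6 6 hF; concatenated:

hF66h66hF66hF66h66hF66h66hF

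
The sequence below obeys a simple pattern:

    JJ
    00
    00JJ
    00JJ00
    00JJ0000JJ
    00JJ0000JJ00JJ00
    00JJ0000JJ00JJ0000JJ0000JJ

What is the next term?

From term 3 onward, concatenate the last term with the second-to-last: 00·JJ = 00JJ, 00JJ·00 = 00JJ00, …
The next term joins 00JJ0000JJ00JJ0000JJ0000JJ and 00JJ0000JJ00JJ00.

00JJ0000JJ00JJ0000JJ0000JJ00JJ0000JJ00JJ00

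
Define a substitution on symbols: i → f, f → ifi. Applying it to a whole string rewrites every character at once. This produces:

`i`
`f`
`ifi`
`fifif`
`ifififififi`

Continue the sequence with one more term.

fifififififififififif

Apply φ to ifififififi symbol by symbol: i→f, f→ifi, i→f, f→ifi, i→f, f→ifi, i→f, f→ifi, i→f, f→ifi, i→f; joined: f ifi f ifi f ifi f ifi f ifi f.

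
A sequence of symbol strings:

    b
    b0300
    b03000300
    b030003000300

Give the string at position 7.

Every step adds 0300 to the end: s(k+1) = s(k)·0300.
From b030003000300, 3 further steps: b030003000300 → b0300030003000300 → b03000300030003000300 → (answer).

b030003000300030003000300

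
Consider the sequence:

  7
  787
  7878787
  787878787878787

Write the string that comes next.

7878787878787878787878787878787

Every step duplicates the string with '8' between the halves.
So the next term is two copies of 787878787878787 with '8' between the halves.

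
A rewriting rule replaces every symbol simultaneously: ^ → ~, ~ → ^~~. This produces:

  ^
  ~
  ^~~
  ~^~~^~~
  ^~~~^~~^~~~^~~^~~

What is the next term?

φ(^~~~^~~^~~~^~~^~~) expands symbol-by-symbol to ~ ^~~ ^~~ ^~~ ~ ^~~ ^~~ ~ ^~~ ^~~ ^~~ ~ ^~~ ^~~ ~ ^~~ ^~~; joining the 17 pieces gives the next term.

~^~~^~~^~~~^~~^~~~^~~^~~^~~~^~~^~~~^~~^~~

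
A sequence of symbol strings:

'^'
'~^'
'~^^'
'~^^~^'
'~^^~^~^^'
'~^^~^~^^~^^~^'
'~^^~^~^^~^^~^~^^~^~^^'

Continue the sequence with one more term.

This is a Fibonacci-style word recurrence s(k) = s(k−1)·s(k−2): e.g. ~^·^ = ~^^.
Continuing: ~^^~^~^^~^^~^~^^~^~^^ · ~^^~^~^^~^^~^ gives term 8.

~^^~^~^^~^^~^~^^~^~^^~^^~^~^^~^^~^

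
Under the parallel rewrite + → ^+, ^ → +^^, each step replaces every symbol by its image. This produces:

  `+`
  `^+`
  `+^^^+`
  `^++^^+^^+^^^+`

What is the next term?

Replace each of the 13 characters of ^++^^+^^+^^^+ in place — +^^ ^+ ^+ +^^ +^^ ^+ +^^ +^^ ^+ +^^ +^^ +^^ ^+ — and concatenate.

+^^^+^++^^+^^^++^^+^^^++^^+^^+^^^+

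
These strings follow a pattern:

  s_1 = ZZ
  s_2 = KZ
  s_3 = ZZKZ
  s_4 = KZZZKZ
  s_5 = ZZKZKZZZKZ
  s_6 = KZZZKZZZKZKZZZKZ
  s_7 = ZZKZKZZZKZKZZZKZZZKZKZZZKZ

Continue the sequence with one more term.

This is a Fibonacci-style word recurrence s(k) = s(k−2)·s(k−1): e.g. ZZ·KZ = ZZKZ.
The next term joins KZZZKZZZKZKZZZKZ and ZZKZKZZZKZKZZZKZZZKZKZZZKZ.

KZZZKZZZKZKZZZKZZZKZKZZZKZKZZZKZZZKZKZZZKZ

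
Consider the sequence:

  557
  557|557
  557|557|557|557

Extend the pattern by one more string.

557|557|557|557|557|557|557|557

Every step duplicates the string with '|' between the halves.
One more doubling of 557|557|557|557 gives the answer.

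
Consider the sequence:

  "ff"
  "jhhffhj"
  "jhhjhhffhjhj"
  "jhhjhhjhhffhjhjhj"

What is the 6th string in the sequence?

jhhjhhjhhjhhjhhffhjhjhjhjhj

s(k+1) = jhh·s(k)·hj, so each term gains jhh as a prefix and hj as a suffix.
From jhhjhhjhhffhjhjhj, 2 further steps: jhhjhhjhhffhjhjhj → jhhjhhjhhjhhffhjhjhjhj → (answer).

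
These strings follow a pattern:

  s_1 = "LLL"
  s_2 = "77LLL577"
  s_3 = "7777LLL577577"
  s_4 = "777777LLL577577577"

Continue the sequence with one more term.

Each term wraps the previous one in 77 on the left and 577 on the right.
So the next term is 77·777777LLL577577577·577.

77777777LLL577577577577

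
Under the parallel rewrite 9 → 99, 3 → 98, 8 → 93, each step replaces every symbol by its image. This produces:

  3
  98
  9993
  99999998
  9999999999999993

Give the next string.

Rewriting the 16 symbols of 9999999999999993 one by one yields 99 99 99 99 99 99 99 99 99 99 99 99 99 99 99 98; concatenated:

99999999999999999999999999999998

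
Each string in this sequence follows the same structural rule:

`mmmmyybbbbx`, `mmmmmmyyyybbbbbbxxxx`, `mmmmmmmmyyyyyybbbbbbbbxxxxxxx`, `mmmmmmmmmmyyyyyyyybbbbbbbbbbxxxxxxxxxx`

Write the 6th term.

mmmmmmmmmmmmmmyyyyyyyyyyyybbbbbbbbbbbbbbxxxxxxxxxxxxxxxx

Reading off run lengths: m runs 4, 6, 8, 10; y runs 2, 4, 6, 8; b runs 4, 6, 8, 10; x runs 1, 4, 7, 10 — each is linear in n (n = 1, 2, …).
For term 6, n = 6, so the run lengths are 14, 12, 14, 16.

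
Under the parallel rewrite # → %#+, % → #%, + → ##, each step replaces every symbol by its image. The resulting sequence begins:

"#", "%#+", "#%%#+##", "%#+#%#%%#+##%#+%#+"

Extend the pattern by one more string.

#%%#+##%#+#%%#+#%#%%#+##%#+%#+#%%#+###%%#+##

φ(%#+#%#%%#+##%#+%#+) expands symbol-by-symbol to #% %#+ ## %#+ #% %#+ #% #% %#+ ## %#+ %#+ #% %#+ ## #% %#+ ##; joining the 18 pieces gives the next term.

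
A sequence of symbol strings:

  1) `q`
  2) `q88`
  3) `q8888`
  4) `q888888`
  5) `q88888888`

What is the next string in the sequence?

Each term is the previous one with 88 appended.
Applying this once more to q88888888:

q8888888888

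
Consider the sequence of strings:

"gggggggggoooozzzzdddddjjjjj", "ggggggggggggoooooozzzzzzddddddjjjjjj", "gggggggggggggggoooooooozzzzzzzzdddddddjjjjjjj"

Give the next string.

ggggggggggggggggggoooooooooozzzzzzzzzzddddddddjjjjjjjj

Reading off run lengths: g runs 9, 12, 15; o runs 4, 6, 8; z runs 4, 6, 8; d runs 5, 6, 7; j runs 5, 6, 7 — each is linear in n, where the shown terms are n = 2, 3, 4.
For the next term, n = 5, so the run lengths are 18, 10, 10, 8, 8.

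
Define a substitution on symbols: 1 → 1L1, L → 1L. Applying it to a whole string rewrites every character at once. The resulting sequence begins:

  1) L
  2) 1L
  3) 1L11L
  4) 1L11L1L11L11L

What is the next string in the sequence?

Rewriting the 13 symbols of 1L11L1L11L11L one by one yields 1L1 1L 1L1 1L1 1L 1L1 1L 1L1 1L1 1L 1L1 1L1 1L; concatenated:

1L11L1L11L11L1L11L1L11L11L1L11L11L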